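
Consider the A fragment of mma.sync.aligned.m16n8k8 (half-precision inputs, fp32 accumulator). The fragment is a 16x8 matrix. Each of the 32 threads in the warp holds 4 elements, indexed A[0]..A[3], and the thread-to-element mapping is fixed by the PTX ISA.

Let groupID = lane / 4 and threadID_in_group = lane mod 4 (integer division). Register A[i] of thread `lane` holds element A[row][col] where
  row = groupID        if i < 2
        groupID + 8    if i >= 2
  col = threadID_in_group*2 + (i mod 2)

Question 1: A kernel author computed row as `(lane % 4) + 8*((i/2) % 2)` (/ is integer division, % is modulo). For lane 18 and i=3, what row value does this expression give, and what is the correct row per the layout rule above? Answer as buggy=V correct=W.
buggy=10 correct=12

`(lane % 4) + 8*((i/2) % 2)`[18,3]→10
L=18→G=18>>2=4, T=18&3=2
[3]→row 4+8=12  col 2·2+1=5
row: 10 vs 12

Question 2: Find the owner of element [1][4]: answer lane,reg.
6,0

r=1→G=1,rhi=0  c=4→T=2,p=0
L=1*4+2=6  i=0*2+0=0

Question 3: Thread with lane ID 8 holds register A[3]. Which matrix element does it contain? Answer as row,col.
10,1

lane 8: G=2 (8/4), T=0 (8%4)
i=3: r=2+8=10, c=0*2+1=1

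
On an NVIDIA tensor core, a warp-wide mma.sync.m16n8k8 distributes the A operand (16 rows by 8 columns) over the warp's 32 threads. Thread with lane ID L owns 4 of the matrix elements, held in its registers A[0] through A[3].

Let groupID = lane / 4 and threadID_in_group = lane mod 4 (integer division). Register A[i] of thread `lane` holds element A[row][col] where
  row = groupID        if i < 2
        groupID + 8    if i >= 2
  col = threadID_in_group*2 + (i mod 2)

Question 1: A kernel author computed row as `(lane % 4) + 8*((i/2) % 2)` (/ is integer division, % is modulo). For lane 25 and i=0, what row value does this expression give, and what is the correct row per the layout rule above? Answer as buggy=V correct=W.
`(lane % 4) + 8*((i/2) % 2)`[25,0]->1
L=25->gid=25>>2=6, tid=25&3=1
[0]->row 6+0=6  col 1·2+0=2
row: 1 vs 6

buggy=1 correct=6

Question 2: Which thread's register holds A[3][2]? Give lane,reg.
r:3=>grp=3,rB=0  c:2=>tig=1,lo=0
L=3*4+1=13  i=0*2+0=0

13,0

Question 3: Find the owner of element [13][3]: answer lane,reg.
r=13→G=5,rhi=1  c=3→T=1,p=1
L=5*4+1=21  i=1*2+1=3

21,3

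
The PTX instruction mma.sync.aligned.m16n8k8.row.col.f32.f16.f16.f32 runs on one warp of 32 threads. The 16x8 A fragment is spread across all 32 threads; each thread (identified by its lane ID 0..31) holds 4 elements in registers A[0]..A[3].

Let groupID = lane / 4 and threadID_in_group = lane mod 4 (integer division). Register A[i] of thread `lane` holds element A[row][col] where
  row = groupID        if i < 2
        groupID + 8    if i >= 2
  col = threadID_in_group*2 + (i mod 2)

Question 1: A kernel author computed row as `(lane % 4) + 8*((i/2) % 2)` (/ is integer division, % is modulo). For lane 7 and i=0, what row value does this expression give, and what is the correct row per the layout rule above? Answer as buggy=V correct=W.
`(lane % 4) + 8*((i/2) % 2)`[7,0]=>3
lane 7=>7/4=1, 7 mod 4=3
i=0  r:1+0=>1  c:2·3+0=>6
row: 3 vs 1

buggy=3 correct=1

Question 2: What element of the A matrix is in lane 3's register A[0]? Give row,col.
0,6

3: g=0,t=3
[0] (0+0,3*2+0) = (0,6)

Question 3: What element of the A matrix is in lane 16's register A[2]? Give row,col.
12,0

lane 16->16/4=4, 16 mod 4=0
i=2  r:4+8->12  c:2·0+0->0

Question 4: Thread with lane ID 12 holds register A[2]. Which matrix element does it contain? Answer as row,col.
11,0

12: G=3,T=0
[2] (3+8,0*2+0) = (11,0)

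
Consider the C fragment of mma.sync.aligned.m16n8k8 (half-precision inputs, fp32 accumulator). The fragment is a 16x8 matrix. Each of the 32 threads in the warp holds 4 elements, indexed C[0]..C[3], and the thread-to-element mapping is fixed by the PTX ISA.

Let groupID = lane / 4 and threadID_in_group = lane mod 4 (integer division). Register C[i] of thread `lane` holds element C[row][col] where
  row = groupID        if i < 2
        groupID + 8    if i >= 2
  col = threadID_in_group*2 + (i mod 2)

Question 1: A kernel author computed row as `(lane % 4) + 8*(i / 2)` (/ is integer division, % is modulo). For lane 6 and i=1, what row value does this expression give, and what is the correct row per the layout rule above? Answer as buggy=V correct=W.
`(lane % 4) + 8*(i / 2)`[6,1]⇒2
L=6⇒gr=6>>2=1, th=6&3=2
[1]⇒row 1+0=1  col 2·2+1=5
row: 2 vs 1

buggy=2 correct=1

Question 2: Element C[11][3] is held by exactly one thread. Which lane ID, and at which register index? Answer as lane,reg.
13,3

r=11→G=3,rhi=1  c=3→T=1,p=1
L=3*4+1=13  i=1*2+1=3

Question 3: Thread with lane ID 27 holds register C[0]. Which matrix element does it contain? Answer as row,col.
27: g=6,t=3
[0] (6+0,3*2+0) = (6,6)

6,6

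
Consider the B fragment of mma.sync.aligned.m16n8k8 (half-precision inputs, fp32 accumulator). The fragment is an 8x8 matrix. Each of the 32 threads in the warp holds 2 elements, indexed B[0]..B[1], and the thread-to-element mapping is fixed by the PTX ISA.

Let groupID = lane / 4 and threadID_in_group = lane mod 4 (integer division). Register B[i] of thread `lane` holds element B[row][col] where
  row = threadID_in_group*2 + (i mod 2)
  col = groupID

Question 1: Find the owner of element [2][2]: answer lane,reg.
c: 2->gid=2  r: 2->tid=1,i&1=0
L=2*4+1=9  i=0=0

9,0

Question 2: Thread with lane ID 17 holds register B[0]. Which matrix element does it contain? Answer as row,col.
L=17->gid=17>>2=4, tid=17&3=1
[0]->row 1·2+0=2  col gid=4

2,4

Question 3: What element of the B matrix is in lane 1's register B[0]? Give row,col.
lane 1: gid=0 (1/4), tid=1 (1%4)
i=0: r=1*2+0=2, c=gid=0

2,0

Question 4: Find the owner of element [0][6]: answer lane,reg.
c:6=>grp=6  r:0=>tig=0,lo=0
L=6*4+0=24  i=0=0

24,0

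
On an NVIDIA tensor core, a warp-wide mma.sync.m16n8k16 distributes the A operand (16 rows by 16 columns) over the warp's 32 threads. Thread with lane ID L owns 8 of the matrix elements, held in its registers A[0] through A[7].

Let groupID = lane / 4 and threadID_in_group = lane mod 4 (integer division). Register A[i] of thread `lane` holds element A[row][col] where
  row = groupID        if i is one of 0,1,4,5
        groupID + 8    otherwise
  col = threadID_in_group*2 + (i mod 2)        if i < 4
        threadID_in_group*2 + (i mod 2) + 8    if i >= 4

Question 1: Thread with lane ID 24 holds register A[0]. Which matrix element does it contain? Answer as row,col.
6,0

lane 24->24/4=6, 24 mod 4=0
i=0  r:6+0->6  c:2·0+0+0->0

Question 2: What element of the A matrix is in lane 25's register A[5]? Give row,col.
6,11

25: g=6,t=1
[5] (6+0,1*2+1+8) = (6,11)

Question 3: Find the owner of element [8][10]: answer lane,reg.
1,6

r: 8->gid=0,r8=1  c: 10->c8=1,tid=1,i&1=0
L=0*4+1=1  i=1*4+1*2+0=6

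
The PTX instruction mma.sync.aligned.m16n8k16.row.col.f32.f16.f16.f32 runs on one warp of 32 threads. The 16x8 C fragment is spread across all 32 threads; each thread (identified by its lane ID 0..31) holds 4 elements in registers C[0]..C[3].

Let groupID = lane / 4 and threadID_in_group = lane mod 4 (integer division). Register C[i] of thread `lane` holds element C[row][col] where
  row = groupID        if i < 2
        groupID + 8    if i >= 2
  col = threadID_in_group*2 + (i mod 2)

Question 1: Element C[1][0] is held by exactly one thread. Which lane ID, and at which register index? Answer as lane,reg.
r=1⇒gr=1,Rb=0  c=0⇒th=0,odd=0
L=1*4+0=4  i=0*2+0=0

4,0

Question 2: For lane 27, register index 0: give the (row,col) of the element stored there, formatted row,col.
27: gr=6,th=3
[0] (6+0,3*2+0) = (6,6)

6,6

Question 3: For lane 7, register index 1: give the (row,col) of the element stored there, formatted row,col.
1,7

lane 7->7/4=1, 7 mod 4=3
i=1  r:1+0->1  c:2·3+1->7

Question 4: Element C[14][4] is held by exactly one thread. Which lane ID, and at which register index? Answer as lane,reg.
26,2

r: 14->gid=6,r8=1  c: 4->tid=2,i&1=0
L=6*4+2=26  i=1*2+0=2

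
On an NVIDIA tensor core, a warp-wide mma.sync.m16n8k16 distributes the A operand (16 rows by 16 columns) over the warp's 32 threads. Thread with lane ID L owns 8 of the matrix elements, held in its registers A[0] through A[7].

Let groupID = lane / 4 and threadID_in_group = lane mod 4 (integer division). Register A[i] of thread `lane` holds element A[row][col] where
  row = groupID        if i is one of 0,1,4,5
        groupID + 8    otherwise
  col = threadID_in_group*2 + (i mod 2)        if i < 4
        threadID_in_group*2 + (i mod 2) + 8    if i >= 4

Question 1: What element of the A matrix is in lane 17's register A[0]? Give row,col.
4,2

lane 17: grp=4 (17/4), tig=1 (17%4)
i=0: r=4+0=4, c=1*2+0+0=2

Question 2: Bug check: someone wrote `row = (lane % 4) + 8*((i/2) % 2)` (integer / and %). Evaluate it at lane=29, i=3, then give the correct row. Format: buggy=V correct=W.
buggy=9 correct=15

`(lane % 4) + 8*((i/2) % 2)`[29,3]=>9
29: grp=7,tig=1
[3] (7+8,1*2+1+0) = (15,3)
row: 9 vs 15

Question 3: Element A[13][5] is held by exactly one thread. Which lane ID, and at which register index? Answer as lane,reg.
22,3

r:13=>grp=5,rB=1  c:5=>cB=0,tig=2,lo=1
L=5*4+2=22  i=0*4+1*2+1=3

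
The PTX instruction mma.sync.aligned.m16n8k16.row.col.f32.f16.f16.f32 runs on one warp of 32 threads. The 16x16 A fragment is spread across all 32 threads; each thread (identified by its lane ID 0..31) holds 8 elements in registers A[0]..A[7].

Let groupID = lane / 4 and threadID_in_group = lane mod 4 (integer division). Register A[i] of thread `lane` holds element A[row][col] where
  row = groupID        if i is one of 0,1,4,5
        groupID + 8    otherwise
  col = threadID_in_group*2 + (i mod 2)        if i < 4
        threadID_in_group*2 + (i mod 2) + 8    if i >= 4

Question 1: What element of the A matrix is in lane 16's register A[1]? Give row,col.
4,1

16: gid=4,tid=0
[1] (4+0,0*2+1+0) = (4,1)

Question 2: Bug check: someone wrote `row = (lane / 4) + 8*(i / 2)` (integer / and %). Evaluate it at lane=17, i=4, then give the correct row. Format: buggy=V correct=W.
`(lane / 4) + 8*(i / 2)`[17,4]->20
lane 17: gid=4 (17/4), tid=1 (17%4)
i=4: r=4+0=4, c=1*2+0+8=10
row: 20 vs 4

buggy=20 correct=4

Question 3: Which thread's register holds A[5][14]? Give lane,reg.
r=5->g=5,rb=0  c=14->cb=1,t=3,b0=0
L=5*4+3=23  i=1*4+0*2+0=4

23,4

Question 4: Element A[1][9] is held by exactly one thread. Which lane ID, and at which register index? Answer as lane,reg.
4,5

r: 1->gid=1,r8=0  c: 9->c8=1,tid=0,i&1=1
L=1*4+0=4  i=1*4+0*2+1=5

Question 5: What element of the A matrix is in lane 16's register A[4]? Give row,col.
4,8

16: gr=4,th=0
[4] (4+0,0*2+0+8) = (4,8)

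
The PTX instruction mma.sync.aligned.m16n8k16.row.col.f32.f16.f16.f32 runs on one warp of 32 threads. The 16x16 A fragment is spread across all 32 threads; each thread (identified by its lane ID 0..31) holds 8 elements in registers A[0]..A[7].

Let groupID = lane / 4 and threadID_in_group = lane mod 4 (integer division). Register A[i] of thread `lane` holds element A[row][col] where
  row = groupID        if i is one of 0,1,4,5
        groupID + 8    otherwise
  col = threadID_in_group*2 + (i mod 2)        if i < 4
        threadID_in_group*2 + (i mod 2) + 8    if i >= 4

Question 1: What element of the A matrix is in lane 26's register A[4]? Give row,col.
6,12

L=26=>grp=26>>2=6, tig=26&3=2
[4]=>row 6+0=6  col 2·2+0+8=12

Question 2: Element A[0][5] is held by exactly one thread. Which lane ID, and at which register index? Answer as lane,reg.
r=0→G=0,rhi=0  c=5→chi=0,T=2,p=1
L=0*4+2=2  i=0*4+0*2+1=1

2,1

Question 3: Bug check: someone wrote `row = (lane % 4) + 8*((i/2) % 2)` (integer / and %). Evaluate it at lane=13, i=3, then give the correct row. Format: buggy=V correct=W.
buggy=9 correct=11

`(lane % 4) + 8*((i/2) % 2)`[13,3]=>9
13: grp=3,tig=1
[3] (3+8,1*2+1+0) = (11,3)
row: 9 vs 11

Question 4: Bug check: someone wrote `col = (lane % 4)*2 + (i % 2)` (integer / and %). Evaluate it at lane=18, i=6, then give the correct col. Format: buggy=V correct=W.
`(lane % 4)*2 + (i % 2)`[18,6]→4
lane 18→18/4=4, 18 mod 4=2
i=6  r:4+8→12  c:2·2+0+8→12
col: 4 vs 12

buggy=4 correct=12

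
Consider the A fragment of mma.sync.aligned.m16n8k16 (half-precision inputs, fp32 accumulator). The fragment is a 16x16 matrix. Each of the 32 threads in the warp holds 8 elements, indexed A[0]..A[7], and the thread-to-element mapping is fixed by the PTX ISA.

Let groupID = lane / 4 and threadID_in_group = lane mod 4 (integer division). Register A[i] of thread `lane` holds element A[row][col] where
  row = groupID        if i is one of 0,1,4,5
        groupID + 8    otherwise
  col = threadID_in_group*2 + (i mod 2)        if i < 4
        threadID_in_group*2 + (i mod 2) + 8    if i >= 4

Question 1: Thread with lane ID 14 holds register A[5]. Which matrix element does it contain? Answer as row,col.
3,13

lane 14: gid=3 (14/4), tid=2 (14%4)
i=5: r=3+0=3, c=2*2+1+8=13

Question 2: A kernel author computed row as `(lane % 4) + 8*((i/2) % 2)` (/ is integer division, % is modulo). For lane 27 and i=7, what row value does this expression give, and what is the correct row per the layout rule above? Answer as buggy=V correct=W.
buggy=11 correct=14

`(lane % 4) + 8*((i/2) % 2)`[27,7]→11
27: G=6,T=3
[7] (6+8,3*2+1+8) = (14,15)
row: 11 vs 14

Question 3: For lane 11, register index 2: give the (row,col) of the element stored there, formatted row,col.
11: gid=2,tid=3
[2] (2+8,3*2+0+0) = (10,6)

10,6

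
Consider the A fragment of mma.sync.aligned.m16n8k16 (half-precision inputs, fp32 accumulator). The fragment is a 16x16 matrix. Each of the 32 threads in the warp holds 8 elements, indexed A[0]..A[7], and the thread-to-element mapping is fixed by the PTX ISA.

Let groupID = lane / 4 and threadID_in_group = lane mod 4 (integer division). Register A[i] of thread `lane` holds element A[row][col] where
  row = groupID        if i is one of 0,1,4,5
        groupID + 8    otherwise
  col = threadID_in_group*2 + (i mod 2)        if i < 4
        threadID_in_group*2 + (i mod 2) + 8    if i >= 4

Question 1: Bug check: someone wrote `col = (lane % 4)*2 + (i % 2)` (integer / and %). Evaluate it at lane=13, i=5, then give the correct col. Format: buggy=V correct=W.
buggy=3 correct=11

`(lane % 4)*2 + (i % 2)`[13,5]→3
13: G=3,T=1
[5] (3+0,1*2+1+8) = (3,11)
col: 3 vs 11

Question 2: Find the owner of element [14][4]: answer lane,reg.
26,2

r=14→G=6,rhi=1  c=4→chi=0,T=2,p=0
L=6*4+2=26  i=0*4+1*2+0=2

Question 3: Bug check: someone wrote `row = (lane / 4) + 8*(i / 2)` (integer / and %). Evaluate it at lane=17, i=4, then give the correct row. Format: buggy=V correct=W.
`(lane / 4) + 8*(i / 2)`[17,4]->20
L=17->g=17>>2=4, t=17&3=1
[4]->row 4+0=4  col 1·2+0+8=10
row: 20 vs 4

buggy=20 correct=4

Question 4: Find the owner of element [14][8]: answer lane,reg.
r=14→G=6,rhi=1  c=8→chi=1,T=0,p=0
L=6*4+0=24  i=1*4+1*2+0=6

24,6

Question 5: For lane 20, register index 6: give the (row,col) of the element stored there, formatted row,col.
L=20⇒gr=20>>2=5, th=20&3=0
[6]⇒row 5+8=13  col 0·2+0+8=8

13,8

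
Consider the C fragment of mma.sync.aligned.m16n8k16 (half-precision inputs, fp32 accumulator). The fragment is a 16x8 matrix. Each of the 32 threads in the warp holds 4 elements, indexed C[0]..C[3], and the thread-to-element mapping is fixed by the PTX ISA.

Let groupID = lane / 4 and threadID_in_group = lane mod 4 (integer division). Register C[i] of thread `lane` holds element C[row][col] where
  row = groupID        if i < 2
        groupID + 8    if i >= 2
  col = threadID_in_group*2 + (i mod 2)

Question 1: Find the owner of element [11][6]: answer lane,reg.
15,2

r:11=>grp=3,rB=1  c:6=>tig=3,lo=0
L=3*4+3=15  i=1*2+0=2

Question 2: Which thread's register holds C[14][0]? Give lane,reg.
24,2

r:14=>grp=6,rB=1  c:0=>tig=0,lo=0
L=6*4+0=24  i=1*2+0=2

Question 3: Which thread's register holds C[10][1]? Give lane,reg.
r:10=>grp=2,rB=1  c:1=>tig=0,lo=1
L=2*4+0=8  i=1*2+1=3

8,3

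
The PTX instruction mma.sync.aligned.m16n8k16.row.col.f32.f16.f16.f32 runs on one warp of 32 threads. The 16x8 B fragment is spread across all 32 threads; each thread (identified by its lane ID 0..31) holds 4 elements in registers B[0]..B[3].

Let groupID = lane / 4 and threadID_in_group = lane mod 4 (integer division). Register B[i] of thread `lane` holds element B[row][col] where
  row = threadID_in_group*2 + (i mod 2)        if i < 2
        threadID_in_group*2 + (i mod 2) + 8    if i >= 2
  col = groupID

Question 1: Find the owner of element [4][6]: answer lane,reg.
26,0

c=6->g=6  r=4->rb=0,t=2,b0=0
L=6*4+2=26  i=0*2+0=0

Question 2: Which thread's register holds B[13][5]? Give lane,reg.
22,3

c: 5->gid=5  r: 13->r8=1,tid=2,i&1=1
L=5*4+2=22  i=1*2+1=3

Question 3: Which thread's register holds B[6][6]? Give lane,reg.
c=6->g=6  r=6->rb=0,t=3,b0=0
L=6*4+3=27  i=0*2+0=0

27,0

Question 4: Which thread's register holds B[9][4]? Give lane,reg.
16,3

c=4→G=4  r=9→rhi=1,T=0,p=1
L=4*4+0=16  i=1*2+1=3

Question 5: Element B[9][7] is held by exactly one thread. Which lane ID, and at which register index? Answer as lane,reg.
c=7→G=7  r=9→rhi=1,T=0,p=1
L=7*4+0=28  i=1*2+1=3

28,3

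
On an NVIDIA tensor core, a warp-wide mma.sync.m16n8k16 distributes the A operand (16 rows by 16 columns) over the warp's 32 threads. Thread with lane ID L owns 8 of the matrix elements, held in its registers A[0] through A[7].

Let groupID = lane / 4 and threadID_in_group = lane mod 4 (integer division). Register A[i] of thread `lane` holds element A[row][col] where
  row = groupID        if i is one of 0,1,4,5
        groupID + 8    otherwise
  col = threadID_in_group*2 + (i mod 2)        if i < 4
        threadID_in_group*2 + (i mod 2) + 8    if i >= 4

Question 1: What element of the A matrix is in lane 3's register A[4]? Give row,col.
lane 3⇒3/4=0, 3 mod 4=3
i=4  r:0+0⇒0  c:2·3+0+8⇒14

0,14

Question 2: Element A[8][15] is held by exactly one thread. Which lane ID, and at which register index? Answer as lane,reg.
r: 8->gid=0,r8=1  c: 15->c8=1,tid=3,i&1=1
L=0*4+3=3  i=1*4+1*2+1=7

3,7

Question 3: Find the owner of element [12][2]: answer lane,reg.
17,2

r=12→G=4,rhi=1  c=2→chi=0,T=1,p=0
L=4*4+1=17  i=0*4+1*2+0=2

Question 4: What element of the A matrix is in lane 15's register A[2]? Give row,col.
L=15->g=15>>2=3, t=15&3=3
[2]->row 3+8=11  col 3·2+0+0=6

11,6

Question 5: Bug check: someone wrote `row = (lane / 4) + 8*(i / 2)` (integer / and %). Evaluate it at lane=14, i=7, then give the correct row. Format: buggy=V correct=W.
`(lane / 4) + 8*(i / 2)`[14,7]=>27
lane 14: grp=3 (14/4), tig=2 (14%4)
i=7: r=3+8=11, c=2*2+1+8=13
row: 27 vs 11

buggy=27 correct=11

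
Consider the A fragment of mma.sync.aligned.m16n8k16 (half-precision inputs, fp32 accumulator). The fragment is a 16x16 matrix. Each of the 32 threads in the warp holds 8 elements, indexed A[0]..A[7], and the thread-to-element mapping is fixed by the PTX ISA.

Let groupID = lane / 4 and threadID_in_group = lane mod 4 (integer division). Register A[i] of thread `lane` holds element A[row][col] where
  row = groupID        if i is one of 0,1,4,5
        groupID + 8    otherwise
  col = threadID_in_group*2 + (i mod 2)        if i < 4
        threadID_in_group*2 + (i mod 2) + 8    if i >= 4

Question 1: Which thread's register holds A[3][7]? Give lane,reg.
r: 3->gid=3,r8=0  c: 7->c8=0,tid=3,i&1=1
L=3*4+3=15  i=0*4+0*2+1=1

15,1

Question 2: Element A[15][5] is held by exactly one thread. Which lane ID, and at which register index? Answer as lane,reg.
30,3

r=15⇒gr=7,Rb=1  c=5⇒Cb=0,th=2,odd=1
L=7*4+2=30  i=0*4+1*2+1=3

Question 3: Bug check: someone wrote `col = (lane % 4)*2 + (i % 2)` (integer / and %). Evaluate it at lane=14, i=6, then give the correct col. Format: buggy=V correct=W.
buggy=4 correct=12

`(lane % 4)*2 + (i % 2)`[14,6]->4
lane 14: gid=3 (14/4), tid=2 (14%4)
i=6: r=3+8=11, c=2*2+0+8=12
col: 4 vs 12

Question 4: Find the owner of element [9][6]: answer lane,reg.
7,2

r=9→G=1,rhi=1  c=6→chi=0,T=3,p=0
L=1*4+3=7  i=0*4+1*2+0=2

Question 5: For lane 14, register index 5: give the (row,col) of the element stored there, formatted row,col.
3,13

lane 14: gr=3 (14/4), th=2 (14%4)
i=5: r=3+0=3, c=2*2+1+8=13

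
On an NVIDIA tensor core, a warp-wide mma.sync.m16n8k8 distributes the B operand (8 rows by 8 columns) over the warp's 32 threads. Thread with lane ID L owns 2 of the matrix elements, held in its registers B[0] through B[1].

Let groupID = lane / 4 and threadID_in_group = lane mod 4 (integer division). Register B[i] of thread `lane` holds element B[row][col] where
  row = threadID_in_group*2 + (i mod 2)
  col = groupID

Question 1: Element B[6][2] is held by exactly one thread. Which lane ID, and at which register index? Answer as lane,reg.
11,0

c: 2->gid=2  r: 6->tid=3,i&1=0
L=2*4+3=11  i=0=0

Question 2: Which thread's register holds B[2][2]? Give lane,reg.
c=2->g=2  r=2->t=1,b0=0
L=2*4+1=9  i=0=0

9,0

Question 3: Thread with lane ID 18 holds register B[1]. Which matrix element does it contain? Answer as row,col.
lane 18->18/4=4, 18 mod 4=2
i=1  r:2·2+1->5  c:4

5,4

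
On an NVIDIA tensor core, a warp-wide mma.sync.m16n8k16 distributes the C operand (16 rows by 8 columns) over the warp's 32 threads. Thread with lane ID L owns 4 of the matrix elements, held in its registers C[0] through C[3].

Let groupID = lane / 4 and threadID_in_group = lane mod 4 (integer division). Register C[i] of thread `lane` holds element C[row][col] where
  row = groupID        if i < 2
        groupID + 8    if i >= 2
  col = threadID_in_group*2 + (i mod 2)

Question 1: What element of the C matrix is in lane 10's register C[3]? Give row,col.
L=10→G=10>>2=2, T=10&3=2
[3]→row 2+8=10  col 2·2+1=5

10,5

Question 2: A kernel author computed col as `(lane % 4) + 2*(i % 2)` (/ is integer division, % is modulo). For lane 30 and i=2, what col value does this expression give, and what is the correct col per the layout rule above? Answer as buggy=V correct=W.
buggy=2 correct=4

`(lane % 4) + 2*(i % 2)`[30,2]->2
30: gid=7,tid=2
[2] (7+8,2*2+0) = (15,4)
col: 2 vs 4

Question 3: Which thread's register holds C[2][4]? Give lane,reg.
10,0

r:2=>grp=2,rB=0  c:4=>tig=2,lo=0
L=2*4+2=10  i=0*2+0=0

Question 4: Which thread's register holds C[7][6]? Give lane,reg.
31,0

r=7->g=7,rb=0  c=6->t=3,b0=0
L=7*4+3=31  i=0*2+0=0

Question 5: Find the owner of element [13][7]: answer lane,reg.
23,3

r=13→G=5,rhi=1  c=7→T=3,p=1
L=5*4+3=23  i=1*2+1=3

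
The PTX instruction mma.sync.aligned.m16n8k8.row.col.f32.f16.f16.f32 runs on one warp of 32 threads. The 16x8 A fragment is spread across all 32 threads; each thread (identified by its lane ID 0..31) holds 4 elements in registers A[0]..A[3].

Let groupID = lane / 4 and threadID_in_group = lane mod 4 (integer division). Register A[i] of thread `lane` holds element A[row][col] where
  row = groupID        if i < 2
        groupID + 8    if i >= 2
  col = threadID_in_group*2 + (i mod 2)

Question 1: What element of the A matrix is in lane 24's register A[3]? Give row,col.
14,1

lane 24: gr=6 (24/4), th=0 (24%4)
i=3: r=6+8=14, c=0*2+1=1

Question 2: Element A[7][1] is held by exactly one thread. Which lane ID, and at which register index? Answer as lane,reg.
28,1

r=7→G=7,rhi=0  c=1→T=0,p=1
L=7*4+0=28  i=0*2+1=1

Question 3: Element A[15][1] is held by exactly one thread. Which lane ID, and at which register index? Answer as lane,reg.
r: 15->gid=7,r8=1  c: 1->tid=0,i&1=1
L=7*4+0=28  i=1*2+1=3

28,3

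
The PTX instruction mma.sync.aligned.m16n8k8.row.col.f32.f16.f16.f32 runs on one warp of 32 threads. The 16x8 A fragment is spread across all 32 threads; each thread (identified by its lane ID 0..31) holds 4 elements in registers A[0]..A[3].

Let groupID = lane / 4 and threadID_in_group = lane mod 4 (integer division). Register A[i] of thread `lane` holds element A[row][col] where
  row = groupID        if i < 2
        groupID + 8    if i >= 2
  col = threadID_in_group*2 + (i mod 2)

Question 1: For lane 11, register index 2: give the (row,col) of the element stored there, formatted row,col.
L=11=>grp=11>>2=2, tig=11&3=3
[2]=>row 2+8=10  col 3·2+0=6

10,6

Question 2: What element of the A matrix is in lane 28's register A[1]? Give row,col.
7,1

L=28⇒gr=28>>2=7, th=28&3=0
[1]⇒row 7+0=7  col 0·2+1=1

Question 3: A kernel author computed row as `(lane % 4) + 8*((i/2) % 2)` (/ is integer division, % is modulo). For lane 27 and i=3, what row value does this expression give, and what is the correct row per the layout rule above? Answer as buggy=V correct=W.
`(lane % 4) + 8*((i/2) % 2)`[27,3]→11
lane 27→27/4=6, 27 mod 4=3
i=3  r:6+8→14  c:2·3+1→7
row: 11 vs 14

buggy=11 correct=14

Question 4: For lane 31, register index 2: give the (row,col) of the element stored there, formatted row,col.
15,6

lane 31->31/4=7, 31 mod 4=3
i=2  r:7+8->15  c:2·3+0->6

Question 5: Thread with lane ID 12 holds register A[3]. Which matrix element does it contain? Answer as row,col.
11,1

L=12=>grp=12>>2=3, tig=12&3=0
[3]=>row 3+8=11  col 0·2+1=1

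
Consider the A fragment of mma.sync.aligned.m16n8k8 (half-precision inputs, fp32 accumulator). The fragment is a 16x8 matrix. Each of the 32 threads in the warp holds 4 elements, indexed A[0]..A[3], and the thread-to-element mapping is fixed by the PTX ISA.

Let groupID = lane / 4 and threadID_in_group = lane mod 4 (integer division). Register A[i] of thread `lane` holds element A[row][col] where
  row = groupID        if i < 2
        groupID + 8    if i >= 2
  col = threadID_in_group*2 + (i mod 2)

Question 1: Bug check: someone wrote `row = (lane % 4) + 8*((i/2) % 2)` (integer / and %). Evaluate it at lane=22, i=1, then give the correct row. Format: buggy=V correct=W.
`(lane % 4) + 8*((i/2) % 2)`[22,1]->2
L=22->gid=22>>2=5, tid=22&3=2
[1]->row 5+0=5  col 2·2+1=5
row: 2 vs 5

buggy=2 correct=5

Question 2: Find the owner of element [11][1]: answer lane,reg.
12,3

r:11=>grp=3,rB=1  c:1=>tig=0,lo=1
L=3*4+0=12  i=1*2+1=3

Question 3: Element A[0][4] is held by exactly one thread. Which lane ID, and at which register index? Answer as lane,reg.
r=0→G=0,rhi=0  c=4→T=2,p=0
L=0*4+2=2  i=0*2+0=0

2,0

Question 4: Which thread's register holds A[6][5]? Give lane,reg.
26,1

r=6⇒gr=6,Rb=0  c=5⇒th=2,odd=1
L=6*4+2=26  i=0*2+1=1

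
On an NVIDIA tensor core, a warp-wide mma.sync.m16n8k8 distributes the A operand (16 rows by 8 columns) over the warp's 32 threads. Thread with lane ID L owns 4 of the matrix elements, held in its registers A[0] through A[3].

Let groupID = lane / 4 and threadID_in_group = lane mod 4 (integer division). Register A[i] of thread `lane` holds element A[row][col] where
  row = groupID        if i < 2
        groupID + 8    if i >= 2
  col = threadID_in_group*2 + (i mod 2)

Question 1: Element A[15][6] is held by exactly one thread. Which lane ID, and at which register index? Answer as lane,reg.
31,2

r: 15->gid=7,r8=1  c: 6->tid=3,i&1=0
L=7*4+3=31  i=1*2+0=2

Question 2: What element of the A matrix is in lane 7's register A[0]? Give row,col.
1,6

lane 7=>7/4=1, 7 mod 4=3
i=0  r:1+0=>1  c:2·3+0=>6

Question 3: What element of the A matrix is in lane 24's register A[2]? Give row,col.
lane 24->24/4=6, 24 mod 4=0
i=2  r:6+8->14  c:2·0+0->0

14,0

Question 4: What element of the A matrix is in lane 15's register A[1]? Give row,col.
15: g=3,t=3
[1] (3+0,3*2+1) = (3,7)

3,7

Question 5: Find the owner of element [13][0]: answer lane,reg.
r=13->g=5,rb=1  c=0->t=0,b0=0
L=5*4+0=20  i=1*2+0=2

20,2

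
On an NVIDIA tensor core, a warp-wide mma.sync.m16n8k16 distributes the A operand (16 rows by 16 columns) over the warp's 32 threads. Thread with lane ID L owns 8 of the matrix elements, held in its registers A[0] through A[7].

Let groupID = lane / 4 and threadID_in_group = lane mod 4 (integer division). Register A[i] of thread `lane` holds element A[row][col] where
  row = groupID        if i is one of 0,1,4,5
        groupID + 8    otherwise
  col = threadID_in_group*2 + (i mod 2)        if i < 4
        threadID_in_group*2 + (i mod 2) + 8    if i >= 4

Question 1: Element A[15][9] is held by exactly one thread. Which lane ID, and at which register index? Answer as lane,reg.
r=15⇒gr=7,Rb=1  c=9⇒Cb=1,th=0,odd=1
L=7*4+0=28  i=1*4+1*2+1=7

28,7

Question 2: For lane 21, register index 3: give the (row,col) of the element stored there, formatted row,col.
lane 21→21/4=5, 21 mod 4=1
i=3  r:5+8→13  c:2·1+1+0→3

13,3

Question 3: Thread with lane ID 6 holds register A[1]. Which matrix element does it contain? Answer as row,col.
lane 6⇒6/4=1, 6 mod 4=2
i=1  r:1+0⇒1  c:2·2+1+0⇒5

1,5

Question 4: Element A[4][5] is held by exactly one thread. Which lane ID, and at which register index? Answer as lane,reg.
r:4=>grp=4,rB=0  c:5=>cB=0,tig=2,lo=1
L=4*4+2=18  i=0*4+0*2+1=1

18,1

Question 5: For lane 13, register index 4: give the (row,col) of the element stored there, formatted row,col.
3,10

lane 13⇒13/4=3, 13 mod 4=1
i=4  r:3+0⇒3  c:2·1+0+8⇒10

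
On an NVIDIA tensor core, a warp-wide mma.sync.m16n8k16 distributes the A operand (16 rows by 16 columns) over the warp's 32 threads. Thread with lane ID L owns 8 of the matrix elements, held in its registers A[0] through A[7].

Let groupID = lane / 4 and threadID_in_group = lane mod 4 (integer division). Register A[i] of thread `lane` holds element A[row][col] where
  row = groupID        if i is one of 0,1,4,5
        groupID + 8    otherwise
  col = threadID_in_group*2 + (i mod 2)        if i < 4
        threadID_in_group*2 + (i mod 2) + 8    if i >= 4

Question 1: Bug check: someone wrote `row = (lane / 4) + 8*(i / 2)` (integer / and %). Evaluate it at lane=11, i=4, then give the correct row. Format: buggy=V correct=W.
`(lane / 4) + 8*(i / 2)`[11,4]=>18
lane 11=>11/4=2, 11 mod 4=3
i=4  r:2+0=>2  c:2·3+0+8=>14
row: 18 vs 2

buggy=18 correct=2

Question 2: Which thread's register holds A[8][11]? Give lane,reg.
r=8⇒gr=0,Rb=1  c=11⇒Cb=1,th=1,odd=1
L=0*4+1=1  i=1*4+1*2+1=7

1,7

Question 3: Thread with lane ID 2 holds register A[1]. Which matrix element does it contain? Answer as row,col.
0,5

L=2->gid=2>>2=0, tid=2&3=2
[1]->row 0+0=0  col 2·2+1+0=5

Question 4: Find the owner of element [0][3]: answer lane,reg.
r: 0->gid=0,r8=0  c: 3->c8=0,tid=1,i&1=1
L=0*4+1=1  i=0*4+0*2+1=1

1,1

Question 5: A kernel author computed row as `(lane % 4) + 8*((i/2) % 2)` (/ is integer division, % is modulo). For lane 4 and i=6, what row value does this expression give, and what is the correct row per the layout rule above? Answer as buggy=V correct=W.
buggy=8 correct=9

`(lane % 4) + 8*((i/2) % 2)`[4,6]->8
L=4->gid=4>>2=1, tid=4&3=0
[6]->row 1+8=9  col 0·2+0+8=8
row: 8 vs 9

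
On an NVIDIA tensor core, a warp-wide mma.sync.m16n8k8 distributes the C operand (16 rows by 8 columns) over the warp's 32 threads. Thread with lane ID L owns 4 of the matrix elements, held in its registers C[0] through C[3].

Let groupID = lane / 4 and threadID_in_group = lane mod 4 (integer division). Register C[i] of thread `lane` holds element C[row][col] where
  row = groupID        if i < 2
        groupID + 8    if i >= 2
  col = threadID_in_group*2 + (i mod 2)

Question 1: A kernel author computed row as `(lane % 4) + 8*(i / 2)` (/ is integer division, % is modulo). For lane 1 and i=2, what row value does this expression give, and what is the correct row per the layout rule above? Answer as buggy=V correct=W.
buggy=9 correct=8

`(lane % 4) + 8*(i / 2)`[1,2]=>9
L=1=>grp=1>>2=0, tig=1&3=1
[2]=>row 0+8=8  col 1·2+0=2
row: 9 vs 8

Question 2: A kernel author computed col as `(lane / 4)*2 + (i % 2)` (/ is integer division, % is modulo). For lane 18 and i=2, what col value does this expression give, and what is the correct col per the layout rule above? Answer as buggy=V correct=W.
buggy=8 correct=4

`(lane / 4)*2 + (i % 2)`[18,2]⇒8
lane 18: gr=4 (18/4), th=2 (18%4)
i=2: r=4+8=12, c=2*2+0=4
col: 8 vs 4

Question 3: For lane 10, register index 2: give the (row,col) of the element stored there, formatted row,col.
lane 10: gid=2 (10/4), tid=2 (10%4)
i=2: r=2+8=10, c=2*2+0=4

10,4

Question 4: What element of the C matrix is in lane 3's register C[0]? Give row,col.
3: gid=0,tid=3
[0] (0+0,3*2+0) = (0,6)

0,6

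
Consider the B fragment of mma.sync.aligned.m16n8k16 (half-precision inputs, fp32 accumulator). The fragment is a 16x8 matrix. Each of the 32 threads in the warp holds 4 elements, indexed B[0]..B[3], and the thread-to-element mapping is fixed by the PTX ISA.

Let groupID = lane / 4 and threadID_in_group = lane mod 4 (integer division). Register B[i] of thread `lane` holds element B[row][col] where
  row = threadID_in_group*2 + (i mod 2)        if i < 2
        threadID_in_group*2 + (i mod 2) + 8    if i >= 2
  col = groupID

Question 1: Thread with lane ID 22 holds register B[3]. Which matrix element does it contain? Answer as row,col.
L=22->g=22>>2=5, t=22&3=2
[3]->row 2·2+1+8=13  col g=5

13,5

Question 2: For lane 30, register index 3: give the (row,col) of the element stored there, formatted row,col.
lane 30: G=7 (30/4), T=2 (30%4)
i=3: r=2*2+1+8=13, c=G=7

13,7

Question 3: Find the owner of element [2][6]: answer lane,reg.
c=6->g=6  r=2->rb=0,t=1,b0=0
L=6*4+1=25  i=0*2+0=0

25,0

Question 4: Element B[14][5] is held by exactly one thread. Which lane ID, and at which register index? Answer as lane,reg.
23,2

c:5=>grp=5  r:14=>rB=1,tig=3,lo=0
L=5*4+3=23  i=1*2+0=2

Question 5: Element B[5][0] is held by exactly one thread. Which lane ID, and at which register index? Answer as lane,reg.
c:0=>grp=0  r:5=>rB=0,tig=2,lo=1
L=0*4+2=2  i=0*2+1=1

2,1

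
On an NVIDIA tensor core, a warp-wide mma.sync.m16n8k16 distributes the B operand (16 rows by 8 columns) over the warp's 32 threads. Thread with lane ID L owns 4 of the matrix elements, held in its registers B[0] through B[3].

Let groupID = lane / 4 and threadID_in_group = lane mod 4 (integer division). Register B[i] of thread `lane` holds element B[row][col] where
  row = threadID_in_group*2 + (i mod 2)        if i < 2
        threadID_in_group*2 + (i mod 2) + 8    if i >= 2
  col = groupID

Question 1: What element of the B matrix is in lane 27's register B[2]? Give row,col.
14,6

lane 27→27/4=6, 27 mod 4=3
i=2  r:2·3+0+8→14  c:6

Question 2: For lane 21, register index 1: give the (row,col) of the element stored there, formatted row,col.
3,5

lane 21->21/4=5, 21 mod 4=1
i=1  r:2·1+1+0->3  c:5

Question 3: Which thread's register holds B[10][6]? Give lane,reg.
c=6→G=6  r=10→rhi=1,T=1,p=0
L=6*4+1=25  i=1*2+0=2

25,2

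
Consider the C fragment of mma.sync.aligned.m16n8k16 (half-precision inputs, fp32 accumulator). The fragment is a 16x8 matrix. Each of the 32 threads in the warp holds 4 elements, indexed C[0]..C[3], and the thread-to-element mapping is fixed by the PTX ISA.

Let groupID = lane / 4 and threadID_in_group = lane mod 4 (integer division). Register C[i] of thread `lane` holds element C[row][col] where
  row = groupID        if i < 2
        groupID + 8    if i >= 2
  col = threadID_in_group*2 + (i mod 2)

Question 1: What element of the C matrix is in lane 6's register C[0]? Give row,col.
1,4

L=6→G=6>>2=1, T=6&3=2
[0]→row 1+0=1  col 2·2+0=4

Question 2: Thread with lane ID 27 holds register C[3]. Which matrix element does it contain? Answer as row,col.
lane 27: grp=6 (27/4), tig=3 (27%4)
i=3: r=6+8=14, c=3*2+1=7

14,7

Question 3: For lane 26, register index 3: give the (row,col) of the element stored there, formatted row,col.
14,5

lane 26: gid=6 (26/4), tid=2 (26%4)
i=3: r=6+8=14, c=2*2+1=5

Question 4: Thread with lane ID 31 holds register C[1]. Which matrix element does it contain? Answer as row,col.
7,7

31: g=7,t=3
[1] (7+0,3*2+1) = (7,7)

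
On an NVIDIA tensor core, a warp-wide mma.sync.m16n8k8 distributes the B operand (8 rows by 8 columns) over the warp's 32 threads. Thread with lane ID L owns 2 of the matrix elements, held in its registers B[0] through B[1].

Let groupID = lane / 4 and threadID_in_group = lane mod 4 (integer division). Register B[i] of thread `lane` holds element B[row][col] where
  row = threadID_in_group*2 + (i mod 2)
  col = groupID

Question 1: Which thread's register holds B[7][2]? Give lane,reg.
c: 2->gid=2  r: 7->tid=3,i&1=1
L=2*4+3=11  i=1=1

11,1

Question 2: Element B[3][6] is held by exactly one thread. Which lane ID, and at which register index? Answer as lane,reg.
c=6->g=6  r=3->t=1,b0=1
L=6*4+1=25  i=1=1

25,1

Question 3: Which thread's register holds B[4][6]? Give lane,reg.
c:6=>grp=6  r:4=>tig=2,lo=0
L=6*4+2=26  i=0=0

26,0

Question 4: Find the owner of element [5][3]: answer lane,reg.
c=3->g=3  r=5->t=2,b0=1
L=3*4+2=14  i=1=1

14,1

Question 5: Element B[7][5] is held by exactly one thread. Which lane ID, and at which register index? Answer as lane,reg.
23,1

c: 5->gid=5  r: 7->tid=3,i&1=1
L=5*4+3=23  i=1=1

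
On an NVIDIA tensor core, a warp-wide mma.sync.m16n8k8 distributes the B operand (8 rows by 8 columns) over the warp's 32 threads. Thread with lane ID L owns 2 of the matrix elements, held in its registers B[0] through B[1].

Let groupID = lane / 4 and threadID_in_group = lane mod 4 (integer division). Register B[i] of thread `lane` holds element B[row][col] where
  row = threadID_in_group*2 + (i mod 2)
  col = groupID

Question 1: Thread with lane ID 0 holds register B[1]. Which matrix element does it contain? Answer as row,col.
0: gr=0,th=0
[1] (0*2+1,0) = (1,0)

1,0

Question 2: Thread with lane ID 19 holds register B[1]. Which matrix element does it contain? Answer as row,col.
19: grp=4,tig=3
[1] (3*2+1,4) = (7,4)

7,4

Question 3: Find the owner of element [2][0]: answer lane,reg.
c=0⇒gr=0  r=2⇒th=1,odd=0
L=0*4+1=1  i=0=0

1,0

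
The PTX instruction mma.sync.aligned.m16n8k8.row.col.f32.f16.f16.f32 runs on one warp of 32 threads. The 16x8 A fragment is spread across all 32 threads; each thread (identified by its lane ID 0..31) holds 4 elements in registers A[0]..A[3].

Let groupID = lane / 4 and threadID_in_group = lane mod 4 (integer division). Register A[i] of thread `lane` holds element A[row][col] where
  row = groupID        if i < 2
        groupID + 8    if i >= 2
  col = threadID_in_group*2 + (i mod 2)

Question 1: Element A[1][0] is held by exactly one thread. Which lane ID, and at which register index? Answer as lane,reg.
4,0

r=1->g=1,rb=0  c=0->t=0,b0=0
L=1*4+0=4  i=0*2+0=0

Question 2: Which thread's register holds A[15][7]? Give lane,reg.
r: 15->gid=7,r8=1  c: 7->tid=3,i&1=1
L=7*4+3=31  i=1*2+1=3

31,3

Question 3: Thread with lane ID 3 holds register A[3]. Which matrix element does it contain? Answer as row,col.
8,7

3: gr=0,th=3
[3] (0+8,3*2+1) = (8,7)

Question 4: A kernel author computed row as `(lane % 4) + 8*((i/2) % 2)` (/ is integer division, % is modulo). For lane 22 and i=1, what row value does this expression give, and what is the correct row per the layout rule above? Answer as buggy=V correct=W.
`(lane % 4) + 8*((i/2) % 2)`[22,1]⇒2
22: gr=5,th=2
[1] (5+0,2*2+1) = (5,5)
row: 2 vs 5

buggy=2 correct=5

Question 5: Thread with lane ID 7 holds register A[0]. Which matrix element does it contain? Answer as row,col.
1,6

lane 7=>7/4=1, 7 mod 4=3
i=0  r:1+0=>1  c:2·3+0=>6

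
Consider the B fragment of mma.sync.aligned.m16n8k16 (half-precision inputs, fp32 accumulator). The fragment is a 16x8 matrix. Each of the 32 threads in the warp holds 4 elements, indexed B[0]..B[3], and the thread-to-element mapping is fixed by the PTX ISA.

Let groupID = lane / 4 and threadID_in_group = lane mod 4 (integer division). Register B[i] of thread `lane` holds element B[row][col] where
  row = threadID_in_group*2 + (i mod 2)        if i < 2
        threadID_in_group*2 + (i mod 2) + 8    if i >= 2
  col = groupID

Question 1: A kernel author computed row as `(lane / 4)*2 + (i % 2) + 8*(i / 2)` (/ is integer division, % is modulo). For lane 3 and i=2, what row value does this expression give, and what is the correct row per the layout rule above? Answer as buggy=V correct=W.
buggy=8 correct=14

`(lane / 4)*2 + (i % 2) + 8*(i / 2)`[3,2]->8
3: g=0,t=3
[2] (3*2+0+8,0) = (14,0)
row: 8 vs 14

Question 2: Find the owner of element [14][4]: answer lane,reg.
c: 4->gid=4  r: 14->r8=1,tid=3,i&1=0
L=4*4+3=19  i=1*2+0=2

19,2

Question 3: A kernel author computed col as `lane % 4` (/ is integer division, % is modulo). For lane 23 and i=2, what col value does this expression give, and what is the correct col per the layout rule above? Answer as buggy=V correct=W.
`lane % 4`[23,2]->3
lane 23->23/4=5, 23 mod 4=3
i=2  r:2·3+0+8->14  c:5
col: 3 vs 5

buggy=3 correct=5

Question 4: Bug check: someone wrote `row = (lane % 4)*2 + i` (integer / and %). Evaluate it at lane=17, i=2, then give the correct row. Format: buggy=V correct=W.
`(lane % 4)*2 + i`[17,2]⇒4
17: gr=4,th=1
[2] (1*2+0+8,4) = (10,4)
row: 4 vs 10

buggy=4 correct=10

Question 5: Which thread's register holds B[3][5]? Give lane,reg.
21,1

c: 5->gid=5  r: 3->r8=0,tid=1,i&1=1
L=5*4+1=21  i=0*2+1=1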